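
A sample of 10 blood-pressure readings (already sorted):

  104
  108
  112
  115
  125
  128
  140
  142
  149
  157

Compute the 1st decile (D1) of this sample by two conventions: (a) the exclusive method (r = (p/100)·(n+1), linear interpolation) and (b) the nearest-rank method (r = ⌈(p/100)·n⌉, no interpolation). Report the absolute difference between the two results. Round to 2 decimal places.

0.40

n = 10.
(a) r = 1.1; between ranks 1 (104) and 2 (108): 104.4.
(b) the nearest-rank method: rank 1 → 104.
|104.4 − 104| = 0.4.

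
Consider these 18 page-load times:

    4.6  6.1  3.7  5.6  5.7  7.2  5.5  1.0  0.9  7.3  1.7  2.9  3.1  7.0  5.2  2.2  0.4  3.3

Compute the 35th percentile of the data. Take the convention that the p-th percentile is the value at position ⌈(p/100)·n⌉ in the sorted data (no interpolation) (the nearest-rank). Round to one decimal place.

3.1

Sorted: 0.4, 0.9, 1.0, 1.7, 2.2, 2.9, 3.1, 3.3, 3.7, 4.6, 5.2, 5.5, 5.6, 5.7, 6.1, 7.0, 7.2, 7.3.
n = 18.
Position = ⌈35/100 · 18⌉ = ⌈6.3⌉ = 7.
The value at rank 7 is 3.1.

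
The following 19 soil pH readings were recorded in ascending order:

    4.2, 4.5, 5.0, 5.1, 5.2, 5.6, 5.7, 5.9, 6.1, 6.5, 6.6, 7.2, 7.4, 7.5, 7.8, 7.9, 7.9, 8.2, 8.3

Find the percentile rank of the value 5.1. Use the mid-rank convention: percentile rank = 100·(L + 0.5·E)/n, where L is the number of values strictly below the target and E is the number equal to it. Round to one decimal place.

18.4

Count below 5.1: L = 3; count equal: E = 1; n = 19.
Percentile rank = 100·(3 + 0.5·1)/19 = 100·3.5/19 = 18.42.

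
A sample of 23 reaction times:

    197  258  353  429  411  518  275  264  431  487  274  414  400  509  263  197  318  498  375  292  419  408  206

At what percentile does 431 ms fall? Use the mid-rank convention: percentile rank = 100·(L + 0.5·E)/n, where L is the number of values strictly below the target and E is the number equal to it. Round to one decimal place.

Sorted: 197, 197, 206, 258, 263, 264, 274, 275, 292, 318, 353, 375, 400, 408, 411, 414, 419, 429, 431, 487, 498, 509, 518.
Count below 431: L = 18; count equal: E = 1; n = 23.
Percentile rank = 100·(18 + 0.5·1)/23 = 100·18.5/23 = 80.43.

80.4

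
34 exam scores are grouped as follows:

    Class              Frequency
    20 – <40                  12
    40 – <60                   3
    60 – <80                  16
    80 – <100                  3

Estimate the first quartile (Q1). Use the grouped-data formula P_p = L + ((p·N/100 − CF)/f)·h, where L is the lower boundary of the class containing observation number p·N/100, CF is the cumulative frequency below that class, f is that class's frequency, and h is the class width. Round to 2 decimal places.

N = 34; target position k = 25/100 · 34 = 8.5.
Cumulative frequencies: 12, 15, 31, 34.
Observation 8.5 falls in the class 20 – <40.
L = 20, CF = 0, f = 12, h = 20.
P25 = 20 + ((8.5 − 0)/12)·20 = 20 + 14.1667 = 34.1667.

34.17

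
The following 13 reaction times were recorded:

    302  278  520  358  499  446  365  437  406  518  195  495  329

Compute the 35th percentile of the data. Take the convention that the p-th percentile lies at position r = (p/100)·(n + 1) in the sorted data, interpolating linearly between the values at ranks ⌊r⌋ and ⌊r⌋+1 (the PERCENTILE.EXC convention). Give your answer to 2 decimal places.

355.10

Sorted: 195, 278, 302, 329, 358, 365, 406, 437, 446, 495, 499, 518, 520.
n = 13.
r = (35/100)·(13 + 1) = 4.9.
Rank 4 is 329 and rank 5 is 358.
Interpolate: 329 + 0.9·(358 − 329) = 329 + 0.9·29 = 355.1.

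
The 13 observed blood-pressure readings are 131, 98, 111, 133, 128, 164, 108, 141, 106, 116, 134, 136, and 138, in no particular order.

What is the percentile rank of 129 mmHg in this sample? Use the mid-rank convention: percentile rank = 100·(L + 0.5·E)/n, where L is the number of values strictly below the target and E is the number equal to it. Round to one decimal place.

Sorted: 98, 106, 108, 111, 116, 128, 131, 133, 134, 136, 138, 141, 164.
Count below 129: L = 6; count equal: E = 0; n = 13.
Percentile rank = 100·(6 + 0.5·0)/13 = 100·6/13 = 46.15.

46.2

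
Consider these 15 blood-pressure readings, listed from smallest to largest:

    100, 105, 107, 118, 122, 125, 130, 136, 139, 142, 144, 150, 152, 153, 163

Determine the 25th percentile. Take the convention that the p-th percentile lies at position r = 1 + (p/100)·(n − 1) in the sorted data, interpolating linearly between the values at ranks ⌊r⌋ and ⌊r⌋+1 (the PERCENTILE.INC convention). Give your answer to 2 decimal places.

n = 15.
r = 1 + (25/100)·(15 − 1) = 1 + 3.5 = 4.5.
Rank 4 is 118 and rank 5 is 122.
Interpolate: 118 + 0.5·(122 − 118) = 118 + 0.5·4 = 120.

120.00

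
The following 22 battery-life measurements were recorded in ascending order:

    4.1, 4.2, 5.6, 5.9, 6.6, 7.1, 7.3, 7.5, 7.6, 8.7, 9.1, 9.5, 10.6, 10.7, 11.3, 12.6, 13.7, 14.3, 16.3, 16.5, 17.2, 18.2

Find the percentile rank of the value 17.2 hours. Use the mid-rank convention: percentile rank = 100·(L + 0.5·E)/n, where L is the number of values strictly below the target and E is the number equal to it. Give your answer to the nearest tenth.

93.2

Count below 17.2: L = 20; count equal: E = 1; n = 22.
Percentile rank = 100·(20 + 0.5·1)/22 = 100·20.5/22 = 93.18.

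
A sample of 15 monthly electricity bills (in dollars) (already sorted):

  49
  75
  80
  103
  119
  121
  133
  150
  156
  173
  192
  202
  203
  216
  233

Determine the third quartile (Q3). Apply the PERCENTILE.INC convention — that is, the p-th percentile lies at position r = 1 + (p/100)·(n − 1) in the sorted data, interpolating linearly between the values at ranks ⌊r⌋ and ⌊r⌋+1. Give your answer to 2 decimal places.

n = 15.
r = 1 + (75/100)·(15 − 1) = 1 + 10.5 = 11.5.
Rank 11 is 192 and rank 12 is 202.
Interpolate: 192 + 0.5·(202 − 192) = 192 + 0.5·10 = 197.

197.00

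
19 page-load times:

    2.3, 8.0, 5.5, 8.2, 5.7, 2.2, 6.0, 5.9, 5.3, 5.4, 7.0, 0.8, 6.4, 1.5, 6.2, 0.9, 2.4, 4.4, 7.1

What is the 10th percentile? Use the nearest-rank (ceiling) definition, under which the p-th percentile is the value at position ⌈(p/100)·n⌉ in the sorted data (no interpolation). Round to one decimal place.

Sorted: 0.8, 0.9, 1.5, 2.2, 2.3, 2.4, 4.4, 5.3, 5.4, 5.5, 5.7, 5.9, 6.0, 6.2, 6.4, 7.0, 7.1, 8.0, 8.2.
n = 19.
Position = ⌈10/100 · 19⌉ = ⌈1.9⌉ = 2.
The value at rank 2 is 0.9.

0.9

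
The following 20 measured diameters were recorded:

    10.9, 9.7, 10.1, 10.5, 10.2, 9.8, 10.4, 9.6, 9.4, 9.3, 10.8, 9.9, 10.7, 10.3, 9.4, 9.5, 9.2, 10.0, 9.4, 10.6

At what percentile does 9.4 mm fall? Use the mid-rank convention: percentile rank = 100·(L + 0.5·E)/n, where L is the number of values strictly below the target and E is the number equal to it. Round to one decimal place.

Sorted: 9.2, 9.3, 9.4, 9.4, 9.4, 9.5, 9.6, 9.7, 9.8, 9.9, 10.0, 10.1, 10.2, 10.3, 10.4, 10.5, 10.6, 10.7, 10.8, 10.9.
Count below 9.4: L = 2; count equal: E = 3; n = 20.
Percentile rank = 100·(2 + 0.5·3)/20 = 100·3.5/20 = 17.5.

17.5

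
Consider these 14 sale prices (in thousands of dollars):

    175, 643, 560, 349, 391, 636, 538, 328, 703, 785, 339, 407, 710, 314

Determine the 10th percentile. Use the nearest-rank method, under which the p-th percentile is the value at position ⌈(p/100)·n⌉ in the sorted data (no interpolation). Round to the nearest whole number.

Sorted: 175, 314, 328, 339, 349, 391, 407, 538, 560, 636, 643, 703, 710, 785.
n = 14.
Position = ⌈10/100 · 14⌉ = ⌈1.4⌉ = 2.
The value at rank 2 is 314.

314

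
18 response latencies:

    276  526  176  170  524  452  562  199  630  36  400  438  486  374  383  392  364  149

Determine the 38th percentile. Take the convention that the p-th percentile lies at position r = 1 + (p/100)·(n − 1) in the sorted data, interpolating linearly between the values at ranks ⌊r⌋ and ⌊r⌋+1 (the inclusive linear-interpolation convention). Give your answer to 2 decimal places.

Sorted: 36, 149, 170, 176, 199, 276, 364, 374, 383, 392, 400, 438, 452, 486, 524, 526, 562, 630.
n = 18.
r = 1 + (38/100)·(18 − 1) = 1 + 6.46 = 7.46.
Rank 7 is 364 and rank 8 is 374.
Interpolate: 364 + 0.46·(374 − 364) = 364 + 0.46·10 = 368.6.

368.60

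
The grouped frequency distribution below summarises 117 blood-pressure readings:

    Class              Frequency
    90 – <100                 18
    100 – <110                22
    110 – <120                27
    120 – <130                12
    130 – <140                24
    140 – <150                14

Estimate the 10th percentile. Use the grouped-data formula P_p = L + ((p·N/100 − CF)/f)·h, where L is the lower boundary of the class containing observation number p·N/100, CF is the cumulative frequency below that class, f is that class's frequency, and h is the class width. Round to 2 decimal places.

96.50

N = 117; target position k = 10/100 · 117 = 11.7.
Cumulative frequencies: 18, 40, 67, 79, 103, 117.
Observation 11.7 falls in the class 90 – <100.
L = 90, CF = 0, f = 18, h = 10.
P10 = 90 + ((11.7 − 0)/18)·10 = 90 + 6.5 = 96.5.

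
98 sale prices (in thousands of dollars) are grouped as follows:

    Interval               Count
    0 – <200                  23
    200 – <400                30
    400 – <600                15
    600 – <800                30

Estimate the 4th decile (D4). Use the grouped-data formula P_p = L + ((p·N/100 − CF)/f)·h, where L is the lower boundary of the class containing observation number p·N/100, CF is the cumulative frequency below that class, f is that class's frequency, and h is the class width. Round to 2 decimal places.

308.00

N = 98; target position k = 40/100 · 98 = 39.2.
Cumulative frequencies: 23, 53, 68, 98.
Observation 39.2 falls in the class 200 – <400.
L = 200, CF = 23, f = 30, h = 200.
P40 = 200 + ((39.2 − 23)/30)·200 = 200 + 108 = 308.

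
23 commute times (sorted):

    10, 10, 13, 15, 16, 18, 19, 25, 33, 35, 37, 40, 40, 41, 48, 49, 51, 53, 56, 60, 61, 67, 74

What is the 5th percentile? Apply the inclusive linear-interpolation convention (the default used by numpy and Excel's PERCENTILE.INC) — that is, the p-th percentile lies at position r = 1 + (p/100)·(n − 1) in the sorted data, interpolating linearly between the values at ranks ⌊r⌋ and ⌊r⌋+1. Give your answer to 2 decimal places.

10.30

n = 23.
r = 1 + (5/100)·(23 − 1) = 1 + 1.1 = 2.1.
Rank 2 is 10 and rank 3 is 13.
Interpolate: 10 + 0.1·(13 − 10) = 10 + 0.1·3 = 10.3.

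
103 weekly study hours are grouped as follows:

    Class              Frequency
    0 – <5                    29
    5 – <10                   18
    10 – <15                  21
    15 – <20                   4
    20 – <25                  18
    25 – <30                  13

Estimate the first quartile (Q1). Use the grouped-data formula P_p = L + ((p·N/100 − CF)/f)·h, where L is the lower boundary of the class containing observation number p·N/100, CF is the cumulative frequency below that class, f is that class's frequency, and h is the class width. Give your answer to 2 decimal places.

4.44

N = 103; target position k = 25/100 · 103 = 25.75.
Cumulative frequencies: 29, 47, 68, 72, 90, 103.
Observation 25.75 falls in the class 0 – <5.
L = 0, CF = 0, f = 29, h = 5.
P25 = 0 + ((25.75 − 0)/29)·5 = 0 + 4.43966 = 4.43966.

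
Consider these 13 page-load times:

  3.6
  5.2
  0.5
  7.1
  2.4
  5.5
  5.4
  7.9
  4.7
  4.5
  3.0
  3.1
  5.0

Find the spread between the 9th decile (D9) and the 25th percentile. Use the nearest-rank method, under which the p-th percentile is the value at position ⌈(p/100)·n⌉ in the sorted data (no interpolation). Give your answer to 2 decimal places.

Sorted: 0.5, 2.4, 3.0, 3.1, 3.6, 4.5, 4.7, 5.0, 5.2, 5.4, 5.5, 7.1, 7.9.
n = 13.
P25: rank ⌈25/100·13⌉ = 4 → 3.1.
P90: rank ⌈90/100·13⌉ = 12 → 7.1.
Difference: 7.1 − 3.1 = 4.

4.00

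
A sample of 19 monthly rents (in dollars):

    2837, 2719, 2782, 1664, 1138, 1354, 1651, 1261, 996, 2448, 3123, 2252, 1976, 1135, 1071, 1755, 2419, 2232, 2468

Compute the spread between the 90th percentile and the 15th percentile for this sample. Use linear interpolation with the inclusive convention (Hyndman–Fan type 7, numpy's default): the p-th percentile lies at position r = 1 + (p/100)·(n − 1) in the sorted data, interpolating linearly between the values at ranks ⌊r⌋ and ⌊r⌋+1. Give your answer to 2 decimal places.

Sorted: 996, 1071, 1135, 1138, 1261, 1354, 1651, 1664, 1755, 1976, 2232, 2252, 2419, 2448, 2468, 2719, 2782, 2837, 3123.
n = 19.
P15: r = 3.7; ranks 3–4 are 1135, 1138; interpolating gives 1137.1.
P90: r = 17.2; ranks 17–18 are 2782, 2837; interpolating gives 2793.
Difference: 2793 − 1137.1 = 1655.9.

1655.90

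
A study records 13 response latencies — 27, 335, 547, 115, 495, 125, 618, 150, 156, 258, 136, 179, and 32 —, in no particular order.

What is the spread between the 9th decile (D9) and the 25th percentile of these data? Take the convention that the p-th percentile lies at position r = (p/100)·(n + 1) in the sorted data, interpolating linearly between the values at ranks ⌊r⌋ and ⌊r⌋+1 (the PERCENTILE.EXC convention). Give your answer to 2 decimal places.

Sorted: 27, 32, 115, 125, 136, 150, 156, 179, 258, 335, 495, 547, 618.
n = 13.
P25: r = 3.5; ranks 3–4 are 115, 125; interpolating gives 120.
P90: r = 12.6; ranks 12–13 are 547, 618; interpolating gives 589.6.
Difference: 589.6 − 120 = 469.6.

469.60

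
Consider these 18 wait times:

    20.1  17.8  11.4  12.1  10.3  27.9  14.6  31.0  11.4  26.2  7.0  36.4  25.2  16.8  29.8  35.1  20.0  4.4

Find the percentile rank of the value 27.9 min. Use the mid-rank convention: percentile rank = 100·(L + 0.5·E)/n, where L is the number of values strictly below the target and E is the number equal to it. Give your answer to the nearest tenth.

Sorted: 4.4, 7.0, 10.3, 11.4, 11.4, 12.1, 14.6, 16.8, 17.8, 20.0, 20.1, 25.2, 26.2, 27.9, 29.8, 31.0, 35.1, 36.4.
Count below 27.9: L = 13; count equal: E = 1; n = 18.
Percentile rank = 100·(13 + 0.5·1)/18 = 100·13.5/18 = 75.

75.0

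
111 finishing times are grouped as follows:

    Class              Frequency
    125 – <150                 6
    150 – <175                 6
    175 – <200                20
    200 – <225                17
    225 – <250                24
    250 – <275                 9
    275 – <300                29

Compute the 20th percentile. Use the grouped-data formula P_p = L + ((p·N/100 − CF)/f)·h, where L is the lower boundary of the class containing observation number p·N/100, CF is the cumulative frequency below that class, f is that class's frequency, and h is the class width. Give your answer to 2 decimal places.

187.75

N = 111; target position k = 20/100 · 111 = 22.2.
Cumulative frequencies: 6, 12, 32, 49, 73, 82, 111.
Observation 22.2 falls in the class 175 – <200.
L = 175, CF = 12, f = 20, h = 25.
P20 = 175 + ((22.2 − 12)/20)·25 = 175 + 12.75 = 187.75.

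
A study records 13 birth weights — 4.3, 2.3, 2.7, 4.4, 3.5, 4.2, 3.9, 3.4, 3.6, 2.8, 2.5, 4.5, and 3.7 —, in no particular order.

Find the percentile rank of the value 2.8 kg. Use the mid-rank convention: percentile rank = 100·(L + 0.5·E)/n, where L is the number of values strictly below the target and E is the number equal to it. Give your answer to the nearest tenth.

26.9

Sorted: 2.3, 2.5, 2.7, 2.8, 3.4, 3.5, 3.6, 3.7, 3.9, 4.2, 4.3, 4.4, 4.5.
Count below 2.8: L = 3; count equal: E = 1; n = 13.
Percentile rank = 100·(3 + 0.5·1)/13 = 100·3.5/13 = 26.92.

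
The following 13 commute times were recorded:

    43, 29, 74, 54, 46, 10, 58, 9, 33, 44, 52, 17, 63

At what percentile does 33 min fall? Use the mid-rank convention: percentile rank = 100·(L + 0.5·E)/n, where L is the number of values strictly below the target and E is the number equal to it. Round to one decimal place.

Sorted: 9, 10, 17, 29, 33, 43, 44, 46, 52, 54, 58, 63, 74.
Count below 33: L = 4; count equal: E = 1; n = 13.
Percentile rank = 100·(4 + 0.5·1)/13 = 100·4.5/13 = 34.62.

34.6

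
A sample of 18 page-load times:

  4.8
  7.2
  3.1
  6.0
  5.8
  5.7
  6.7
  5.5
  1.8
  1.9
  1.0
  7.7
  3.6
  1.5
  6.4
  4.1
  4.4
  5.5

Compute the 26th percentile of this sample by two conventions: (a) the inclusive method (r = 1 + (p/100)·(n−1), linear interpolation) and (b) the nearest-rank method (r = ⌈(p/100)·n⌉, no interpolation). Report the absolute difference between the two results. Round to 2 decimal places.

Sorted: 1.0, 1.5, 1.8, 1.9, 3.1, 3.6, 4.1, 4.4, 4.8, 5.5, 5.5, 5.7, 5.8, 6.0, 6.4, 6.7, 7.2, 7.7.
n = 18.
(a) r = 5.42; between ranks 5 (3.1) and 6 (3.6): 3.31.
(b) the nearest-rank method: rank 5 → 3.1.
|3.31 − 3.1| = 0.21.

0.21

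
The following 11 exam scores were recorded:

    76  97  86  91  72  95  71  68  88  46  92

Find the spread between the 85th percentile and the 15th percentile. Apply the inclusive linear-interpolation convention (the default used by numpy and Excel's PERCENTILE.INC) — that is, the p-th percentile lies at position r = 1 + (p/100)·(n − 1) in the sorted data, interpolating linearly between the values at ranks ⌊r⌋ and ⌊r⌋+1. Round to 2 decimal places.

24.00

Sorted: 46, 68, 71, 72, 76, 86, 88, 91, 92, 95, 97.
n = 11.
P15: r = 2.5; ranks 2–3 are 68, 71; interpolating gives 69.5.
P85: r = 9.5; ranks 9–10 are 92, 95; interpolating gives 93.5.
Difference: 93.5 − 69.5 = 24.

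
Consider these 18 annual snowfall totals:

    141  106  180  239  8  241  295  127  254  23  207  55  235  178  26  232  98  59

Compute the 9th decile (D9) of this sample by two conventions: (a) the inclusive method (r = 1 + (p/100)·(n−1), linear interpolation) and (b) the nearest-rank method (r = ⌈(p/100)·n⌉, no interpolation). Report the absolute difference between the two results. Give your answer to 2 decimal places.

Sorted: 8, 23, 26, 55, 59, 98, 106, 127, 141, 178, 180, 207, 232, 235, 239, 241, 254, 295.
n = 18.
(a) r = 16.3; between ranks 16 (241) and 17 (254): 244.9.
(b) the nearest-rank method: rank 17 → 254.
|244.9 − 254| = 9.1.

9.10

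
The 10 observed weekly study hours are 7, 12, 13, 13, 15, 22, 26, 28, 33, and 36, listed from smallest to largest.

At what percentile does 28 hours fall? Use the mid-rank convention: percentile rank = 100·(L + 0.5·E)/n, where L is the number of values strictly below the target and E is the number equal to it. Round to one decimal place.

Count below 28: L = 7; count equal: E = 1; n = 10.
Percentile rank = 100·(7 + 0.5·1)/10 = 100·7.5/10 = 75.

75.0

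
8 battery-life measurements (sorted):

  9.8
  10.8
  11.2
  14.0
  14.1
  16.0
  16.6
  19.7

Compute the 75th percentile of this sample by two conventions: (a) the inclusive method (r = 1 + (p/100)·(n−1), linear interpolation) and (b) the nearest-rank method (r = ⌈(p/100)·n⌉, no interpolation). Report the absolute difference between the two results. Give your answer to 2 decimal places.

n = 8.
(a) r = 6.25; between ranks 6 (16.0) and 7 (16.6): 16.15.
(b) the nearest-rank method: rank 6 → 16.
|16.15 − 16| = 0.15.

0.15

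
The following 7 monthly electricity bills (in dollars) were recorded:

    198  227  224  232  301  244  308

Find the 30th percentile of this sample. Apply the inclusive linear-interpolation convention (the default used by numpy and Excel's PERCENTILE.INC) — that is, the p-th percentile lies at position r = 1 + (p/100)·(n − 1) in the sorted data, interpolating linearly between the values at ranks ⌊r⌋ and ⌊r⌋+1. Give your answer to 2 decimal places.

Sorted: 198, 224, 227, 232, 244, 301, 308.
n = 7.
r = 1 + (30/100)·(7 − 1) = 1 + 1.8 = 2.8.
Rank 2 is 224 and rank 3 is 227.
Interpolate: 224 + 0.8·(227 − 224) = 224 + 0.8·3 = 226.4.

226.40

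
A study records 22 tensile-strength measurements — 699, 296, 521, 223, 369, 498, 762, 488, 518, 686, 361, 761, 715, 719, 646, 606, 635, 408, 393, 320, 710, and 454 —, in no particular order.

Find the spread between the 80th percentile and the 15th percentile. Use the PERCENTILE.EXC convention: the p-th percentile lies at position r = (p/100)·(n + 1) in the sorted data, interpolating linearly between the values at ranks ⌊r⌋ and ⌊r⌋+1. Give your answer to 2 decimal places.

373.55

Sorted: 223, 296, 320, 361, 369, 393, 408, 454, 488, 498, 518, 521, 606, 635, 646, 686, 699, 710, 715, 719, 761, 762.
n = 22.
P15: r = 3.45; ranks 3–4 are 320, 361; interpolating gives 338.45.
P80: r = 18.4; ranks 18–19 are 710, 715; interpolating gives 712.
Difference: 712 − 338.45 = 373.55.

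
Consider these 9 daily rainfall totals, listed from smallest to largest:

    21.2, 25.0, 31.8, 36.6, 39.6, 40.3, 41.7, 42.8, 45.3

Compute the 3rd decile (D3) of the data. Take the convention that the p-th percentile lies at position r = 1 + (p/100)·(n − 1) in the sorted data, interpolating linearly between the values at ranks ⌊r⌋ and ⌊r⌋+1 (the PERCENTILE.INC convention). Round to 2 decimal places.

n = 9.
r = 1 + (30/100)·(9 − 1) = 1 + 2.4 = 3.4.
Rank 3 is 31.8 and rank 4 is 36.6.
Interpolate: 31.8 + 0.4·(36.6 − 31.8) = 31.8 + 0.4·4.8 = 33.72.

33.72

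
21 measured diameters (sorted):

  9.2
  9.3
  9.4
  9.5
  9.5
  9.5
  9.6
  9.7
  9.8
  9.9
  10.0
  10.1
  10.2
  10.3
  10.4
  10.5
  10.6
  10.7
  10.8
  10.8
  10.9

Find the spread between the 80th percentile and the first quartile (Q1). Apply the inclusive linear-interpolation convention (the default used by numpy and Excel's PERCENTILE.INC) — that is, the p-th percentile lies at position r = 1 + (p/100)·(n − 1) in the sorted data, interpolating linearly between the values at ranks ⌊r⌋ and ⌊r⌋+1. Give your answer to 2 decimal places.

n = 21.
P25: r = 6 (integer) → 9.5.
P80: r = 17 (integer) → 10.6.
Difference: 10.6 − 9.5 = 1.1.

1.10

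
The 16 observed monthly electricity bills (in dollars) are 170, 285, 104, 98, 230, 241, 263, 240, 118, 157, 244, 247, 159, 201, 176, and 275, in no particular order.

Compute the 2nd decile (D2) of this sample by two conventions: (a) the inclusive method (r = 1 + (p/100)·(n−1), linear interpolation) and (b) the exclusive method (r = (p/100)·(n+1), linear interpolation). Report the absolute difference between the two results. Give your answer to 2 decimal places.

23.40

Sorted: 98, 104, 118, 157, 159, 170, 176, 201, 230, 240, 241, 244, 247, 263, 275, 285.
n = 16.
(a) r = 4 → value at rank 4 = 157.
(b) r = 3.4; between ranks 3 (118) and 4 (157): 133.6.
|157 − 133.6| = 23.4.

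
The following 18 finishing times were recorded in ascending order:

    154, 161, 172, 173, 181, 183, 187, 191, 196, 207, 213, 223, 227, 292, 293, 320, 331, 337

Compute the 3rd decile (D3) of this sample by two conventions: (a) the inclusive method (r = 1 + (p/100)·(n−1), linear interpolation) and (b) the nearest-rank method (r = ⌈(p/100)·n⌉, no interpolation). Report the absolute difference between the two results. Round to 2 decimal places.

0.40

n = 18.
(a) r = 6.1; between ranks 6 (183) and 7 (187): 183.4.
(b) the nearest-rank method: rank 6 → 183.
|183.4 − 183| = 0.4.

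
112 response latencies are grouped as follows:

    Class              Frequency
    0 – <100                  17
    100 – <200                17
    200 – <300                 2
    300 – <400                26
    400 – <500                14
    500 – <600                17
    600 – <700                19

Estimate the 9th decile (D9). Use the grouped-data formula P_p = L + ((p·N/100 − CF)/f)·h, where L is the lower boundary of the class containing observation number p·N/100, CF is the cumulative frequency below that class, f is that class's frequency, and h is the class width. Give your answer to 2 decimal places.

N = 112; target position k = 90/100 · 112 = 100.8.
Cumulative frequencies: 17, 34, 36, 62, 76, 93, 112.
Observation 100.8 falls in the class 600 – <700.
L = 600, CF = 93, f = 19, h = 100.
P90 = 600 + ((100.8 − 93)/19)·100 = 600 + 41.0526 = 641.053.

641.05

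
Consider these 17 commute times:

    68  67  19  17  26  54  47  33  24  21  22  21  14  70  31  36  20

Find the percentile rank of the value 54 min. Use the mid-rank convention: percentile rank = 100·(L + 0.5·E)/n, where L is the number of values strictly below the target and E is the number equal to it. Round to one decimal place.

79.4

Sorted: 14, 17, 19, 20, 21, 21, 22, 24, 26, 31, 33, 36, 47, 54, 67, 68, 70.
Count below 54: L = 13; count equal: E = 1; n = 17.
Percentile rank = 100·(13 + 0.5·1)/17 = 100·13.5/17 = 79.41.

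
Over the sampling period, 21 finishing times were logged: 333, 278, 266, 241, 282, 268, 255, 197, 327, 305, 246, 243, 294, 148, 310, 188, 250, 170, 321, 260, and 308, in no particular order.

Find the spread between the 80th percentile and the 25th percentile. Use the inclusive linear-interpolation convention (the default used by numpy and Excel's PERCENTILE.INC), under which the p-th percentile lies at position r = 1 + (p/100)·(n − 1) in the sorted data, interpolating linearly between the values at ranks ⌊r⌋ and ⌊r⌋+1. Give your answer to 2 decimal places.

65.00

Sorted: 148, 170, 188, 197, 241, 243, 246, 250, 255, 260, 266, 268, 278, 282, 294, 305, 308, 310, 321, 327, 333.
n = 21.
P25: r = 6 (integer) → 243.
P80: r = 17 (integer) → 308.
Difference: 308 − 243 = 65.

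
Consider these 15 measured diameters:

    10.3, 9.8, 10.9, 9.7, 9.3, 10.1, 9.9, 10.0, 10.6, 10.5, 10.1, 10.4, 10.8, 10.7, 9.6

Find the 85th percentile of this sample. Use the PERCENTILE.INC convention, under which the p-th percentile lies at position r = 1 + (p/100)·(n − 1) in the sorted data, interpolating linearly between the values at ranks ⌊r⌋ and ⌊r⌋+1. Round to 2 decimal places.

10.69

Sorted: 9.3, 9.6, 9.7, 9.8, 9.9, 10.0, 10.1, 10.1, 10.3, 10.4, 10.5, 10.6, 10.7, 10.8, 10.9.
n = 15.
r = 1 + (85/100)·(15 − 1) = 1 + 11.9 = 12.9.
Rank 12 is 10.6 and rank 13 is 10.7.
Interpolate: 10.6 + 0.9·(10.7 − 10.6) = 10.6 + 0.9·0.1 = 10.69.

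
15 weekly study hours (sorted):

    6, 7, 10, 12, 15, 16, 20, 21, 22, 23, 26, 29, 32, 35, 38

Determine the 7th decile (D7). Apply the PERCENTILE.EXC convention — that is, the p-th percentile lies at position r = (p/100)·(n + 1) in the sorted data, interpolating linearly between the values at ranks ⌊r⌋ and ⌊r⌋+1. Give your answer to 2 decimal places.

n = 15.
r = (70/100)·(15 + 1) = 11.2.
Rank 11 is 26 and rank 12 is 29.
Interpolate: 26 + 0.2·(29 − 26) = 26 + 0.2·3 = 26.6.

26.60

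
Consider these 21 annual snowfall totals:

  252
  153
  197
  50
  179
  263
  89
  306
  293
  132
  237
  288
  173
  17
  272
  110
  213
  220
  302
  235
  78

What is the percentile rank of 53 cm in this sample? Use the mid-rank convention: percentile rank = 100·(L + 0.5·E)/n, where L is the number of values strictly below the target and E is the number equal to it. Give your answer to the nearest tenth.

9.5

Sorted: 17, 50, 78, 89, 110, 132, 153, 173, 179, 197, 213, 220, 235, 237, 252, 263, 272, 288, 293, 302, 306.
Count below 53: L = 2; count equal: E = 0; n = 21.
Percentile rank = 100·(2 + 0.5·0)/21 = 100·2/21 = 9.524.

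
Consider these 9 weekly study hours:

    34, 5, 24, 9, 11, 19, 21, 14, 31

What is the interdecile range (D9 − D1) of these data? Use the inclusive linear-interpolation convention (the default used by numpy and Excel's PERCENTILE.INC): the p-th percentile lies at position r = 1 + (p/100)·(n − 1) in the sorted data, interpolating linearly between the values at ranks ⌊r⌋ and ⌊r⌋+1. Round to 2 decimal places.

Sorted: 5, 9, 11, 14, 19, 21, 24, 31, 34.
n = 9.
P10: r = 1.8; ranks 1–2 are 5, 9; interpolating gives 8.2.
P90: r = 8.2; ranks 8–9 are 31, 34; interpolating gives 31.6.
Difference: 31.6 − 8.2 = 23.4.

23.40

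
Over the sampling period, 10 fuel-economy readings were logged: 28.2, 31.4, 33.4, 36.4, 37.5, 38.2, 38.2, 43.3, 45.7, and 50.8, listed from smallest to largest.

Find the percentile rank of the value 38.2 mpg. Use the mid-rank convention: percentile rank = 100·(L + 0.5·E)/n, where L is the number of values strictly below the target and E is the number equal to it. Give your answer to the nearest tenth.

60.0

Count below 38.2: L = 5; count equal: E = 2; n = 10.
Percentile rank = 100·(5 + 0.5·2)/10 = 100·6/10 = 60.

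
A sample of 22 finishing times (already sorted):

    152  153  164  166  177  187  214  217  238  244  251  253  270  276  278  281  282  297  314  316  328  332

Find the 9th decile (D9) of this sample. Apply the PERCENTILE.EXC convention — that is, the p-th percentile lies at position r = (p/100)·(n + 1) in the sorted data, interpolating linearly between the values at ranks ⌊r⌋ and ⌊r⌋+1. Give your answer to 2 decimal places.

n = 22.
r = (90/100)·(22 + 1) = 20.7.
Rank 20 is 316 and rank 21 is 328.
Interpolate: 316 + 0.7·(328 − 316) = 316 + 0.7·12 = 324.4.

324.40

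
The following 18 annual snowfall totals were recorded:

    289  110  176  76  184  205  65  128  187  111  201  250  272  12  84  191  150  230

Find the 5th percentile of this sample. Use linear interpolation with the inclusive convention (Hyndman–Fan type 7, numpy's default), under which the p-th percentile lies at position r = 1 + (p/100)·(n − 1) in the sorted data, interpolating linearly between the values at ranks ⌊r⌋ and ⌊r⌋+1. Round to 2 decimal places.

Sorted: 12, 65, 76, 84, 110, 111, 128, 150, 176, 184, 187, 191, 201, 205, 230, 250, 272, 289.
n = 18.
r = 1 + (5/100)·(18 − 1) = 1 + 0.85 = 1.85.
Rank 1 is 12 and rank 2 is 65.
Interpolate: 12 + 0.85·(65 − 12) = 12 + 0.85·53 = 57.05.

57.05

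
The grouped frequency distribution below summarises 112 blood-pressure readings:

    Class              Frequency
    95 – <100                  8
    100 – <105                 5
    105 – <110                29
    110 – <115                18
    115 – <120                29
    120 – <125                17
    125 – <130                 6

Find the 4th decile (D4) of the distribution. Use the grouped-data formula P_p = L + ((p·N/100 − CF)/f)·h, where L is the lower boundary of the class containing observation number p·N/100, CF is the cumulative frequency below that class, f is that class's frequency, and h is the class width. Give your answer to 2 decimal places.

110.78

N = 112; target position k = 40/100 · 112 = 44.8.
Cumulative frequencies: 8, 13, 42, 60, 89, 106, 112.
Observation 44.8 falls in the class 110 – <115.
L = 110, CF = 42, f = 18, h = 5.
P40 = 110 + ((44.8 − 42)/18)·5 = 110 + 0.777778 = 110.778.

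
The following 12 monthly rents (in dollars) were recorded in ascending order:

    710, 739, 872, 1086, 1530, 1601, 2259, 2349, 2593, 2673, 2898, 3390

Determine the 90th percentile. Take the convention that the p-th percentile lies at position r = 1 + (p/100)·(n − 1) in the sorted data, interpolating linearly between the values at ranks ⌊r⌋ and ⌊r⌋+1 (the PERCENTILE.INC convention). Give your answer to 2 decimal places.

n = 12.
r = 1 + (90/100)·(12 − 1) = 1 + 9.9 = 10.9.
Rank 10 is 2673 and rank 11 is 2898.
Interpolate: 2673 + 0.9·(2898 − 2673) = 2673 + 0.9·225 = 2875.5.

2875.50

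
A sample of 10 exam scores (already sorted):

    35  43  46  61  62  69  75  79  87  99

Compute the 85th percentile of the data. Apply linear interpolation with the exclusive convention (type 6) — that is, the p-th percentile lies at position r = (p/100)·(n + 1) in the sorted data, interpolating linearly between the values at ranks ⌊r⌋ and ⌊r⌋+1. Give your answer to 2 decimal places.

91.20

n = 10.
r = (85/100)·(10 + 1) = 9.35.
Rank 9 is 87 and rank 10 is 99.
Interpolate: 87 + 0.35·(99 − 87) = 87 + 0.35·12 = 91.2.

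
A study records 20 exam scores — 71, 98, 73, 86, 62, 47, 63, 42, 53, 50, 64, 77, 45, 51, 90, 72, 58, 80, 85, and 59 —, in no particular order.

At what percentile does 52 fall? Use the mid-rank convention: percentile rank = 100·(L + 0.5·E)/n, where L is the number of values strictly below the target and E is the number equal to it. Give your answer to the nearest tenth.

Sorted: 42, 45, 47, 50, 51, 53, 58, 59, 62, 63, 64, 71, 72, 73, 77, 80, 85, 86, 90, 98.
Count below 52: L = 5; count equal: E = 0; n = 20.
Percentile rank = 100·(5 + 0.5·0)/20 = 100·5/20 = 25.

25.0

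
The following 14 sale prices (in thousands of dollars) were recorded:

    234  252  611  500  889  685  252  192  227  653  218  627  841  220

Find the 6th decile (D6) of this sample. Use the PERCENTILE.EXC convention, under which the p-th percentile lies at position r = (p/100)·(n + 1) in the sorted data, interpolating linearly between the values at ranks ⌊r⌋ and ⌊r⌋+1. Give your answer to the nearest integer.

Sorted: 192, 218, 220, 227, 234, 252, 252, 500, 611, 627, 653, 685, 841, 889.
n = 14.
r = (60/100)·(14 + 1) = 9.
r is an integer, so P60 is the value at rank 9: 611.

611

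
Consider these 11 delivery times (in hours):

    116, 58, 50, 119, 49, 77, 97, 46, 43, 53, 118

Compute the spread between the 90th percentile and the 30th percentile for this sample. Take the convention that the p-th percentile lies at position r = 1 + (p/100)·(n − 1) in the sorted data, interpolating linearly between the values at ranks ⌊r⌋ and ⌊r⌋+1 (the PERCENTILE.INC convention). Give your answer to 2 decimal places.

Sorted: 43, 46, 49, 50, 53, 58, 77, 97, 116, 118, 119.
n = 11.
P30: r = 4 (integer) → 50.
P90: r = 10 (integer) → 118.
Difference: 118 − 50 = 68.

68.00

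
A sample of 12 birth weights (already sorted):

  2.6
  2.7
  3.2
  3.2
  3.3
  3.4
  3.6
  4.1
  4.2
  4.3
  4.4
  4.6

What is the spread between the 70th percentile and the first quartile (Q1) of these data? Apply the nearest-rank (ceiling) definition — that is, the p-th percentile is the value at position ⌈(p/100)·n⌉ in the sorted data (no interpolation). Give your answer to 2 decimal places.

n = 12.
P25: rank ⌈25/100·12⌉ = 3 → 3.2.
P70: rank ⌈70/100·12⌉ = 9 → 4.2.
Difference: 4.2 − 3.2 = 1.

1.00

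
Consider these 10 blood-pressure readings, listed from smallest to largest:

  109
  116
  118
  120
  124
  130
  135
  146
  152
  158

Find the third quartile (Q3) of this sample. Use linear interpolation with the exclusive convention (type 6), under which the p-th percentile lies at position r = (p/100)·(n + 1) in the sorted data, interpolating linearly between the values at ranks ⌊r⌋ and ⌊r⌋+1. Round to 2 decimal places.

147.50

n = 10.
r = (75/100)·(10 + 1) = 8.25.
Rank 8 is 146 and rank 9 is 152.
Interpolate: 146 + 0.25·(152 − 146) = 146 + 0.25·6 = 147.5.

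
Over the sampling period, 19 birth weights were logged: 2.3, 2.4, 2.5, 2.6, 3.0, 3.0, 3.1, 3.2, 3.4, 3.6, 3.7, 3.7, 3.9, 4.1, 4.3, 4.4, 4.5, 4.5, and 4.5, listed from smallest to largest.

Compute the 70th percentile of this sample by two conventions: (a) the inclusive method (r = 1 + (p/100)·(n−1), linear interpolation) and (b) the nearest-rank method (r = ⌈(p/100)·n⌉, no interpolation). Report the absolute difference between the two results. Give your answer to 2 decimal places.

0.08

n = 19.
(a) r = 13.6; between ranks 13 (3.9) and 14 (4.1): 4.02.
(b) the nearest-rank method: rank 14 → 4.1.
|4.02 − 4.1| = 0.08.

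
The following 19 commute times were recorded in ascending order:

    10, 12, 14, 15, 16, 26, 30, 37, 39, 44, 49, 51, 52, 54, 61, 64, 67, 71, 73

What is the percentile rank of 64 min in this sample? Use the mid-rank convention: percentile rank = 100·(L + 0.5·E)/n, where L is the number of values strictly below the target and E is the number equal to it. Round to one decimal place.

Count below 64: L = 15; count equal: E = 1; n = 19.
Percentile rank = 100·(15 + 0.5·1)/19 = 100·15.5/19 = 81.58.

81.6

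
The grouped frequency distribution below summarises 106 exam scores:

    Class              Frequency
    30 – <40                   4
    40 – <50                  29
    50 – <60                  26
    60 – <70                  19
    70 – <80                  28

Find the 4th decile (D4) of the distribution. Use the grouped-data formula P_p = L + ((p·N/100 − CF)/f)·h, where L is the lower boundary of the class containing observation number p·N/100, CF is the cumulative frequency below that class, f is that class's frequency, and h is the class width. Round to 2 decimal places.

N = 106; target position k = 40/100 · 106 = 42.4.
Cumulative frequencies: 4, 33, 59, 78, 106.
Observation 42.4 falls in the class 50 – <60.
L = 50, CF = 33, f = 26, h = 10.
P40 = 50 + ((42.4 − 33)/26)·10 = 50 + 3.61538 = 53.6154.

53.62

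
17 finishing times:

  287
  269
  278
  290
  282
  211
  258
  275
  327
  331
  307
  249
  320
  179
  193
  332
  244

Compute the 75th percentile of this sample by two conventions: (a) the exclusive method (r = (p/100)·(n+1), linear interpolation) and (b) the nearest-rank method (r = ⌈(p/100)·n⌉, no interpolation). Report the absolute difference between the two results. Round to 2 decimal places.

Sorted: 179, 193, 211, 244, 249, 258, 269, 275, 278, 282, 287, 290, 307, 320, 327, 331, 332.
n = 17.
(a) r = 13.5; between ranks 13 (307) and 14 (320): 313.5.
(b) the nearest-rank method: rank 13 → 307.
|313.5 − 307| = 6.5.

6.50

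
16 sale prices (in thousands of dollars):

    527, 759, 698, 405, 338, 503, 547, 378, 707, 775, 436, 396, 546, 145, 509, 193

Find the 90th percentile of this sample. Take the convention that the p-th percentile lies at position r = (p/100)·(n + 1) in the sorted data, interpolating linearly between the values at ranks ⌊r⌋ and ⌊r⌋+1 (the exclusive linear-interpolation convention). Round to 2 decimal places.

Sorted: 145, 193, 338, 378, 396, 405, 436, 503, 509, 527, 546, 547, 698, 707, 759, 775.
n = 16.
r = (90/100)·(16 + 1) = 15.3.
Rank 15 is 759 and rank 16 is 775.
Interpolate: 759 + 0.3·(775 − 759) = 759 + 0.3·16 = 763.8.

763.80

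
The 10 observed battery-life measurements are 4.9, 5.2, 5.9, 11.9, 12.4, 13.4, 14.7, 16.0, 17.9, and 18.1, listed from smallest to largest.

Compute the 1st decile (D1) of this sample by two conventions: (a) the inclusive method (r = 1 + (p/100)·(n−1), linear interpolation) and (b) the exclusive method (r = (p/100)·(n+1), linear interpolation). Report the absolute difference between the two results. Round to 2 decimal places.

n = 10.
(a) r = 1.9; between ranks 1 (4.9) and 2 (5.2): 5.17.
(b) r = 1.1; between ranks 1 (4.9) and 2 (5.2): 4.93.
|5.17 − 4.93| = 0.24.

0.24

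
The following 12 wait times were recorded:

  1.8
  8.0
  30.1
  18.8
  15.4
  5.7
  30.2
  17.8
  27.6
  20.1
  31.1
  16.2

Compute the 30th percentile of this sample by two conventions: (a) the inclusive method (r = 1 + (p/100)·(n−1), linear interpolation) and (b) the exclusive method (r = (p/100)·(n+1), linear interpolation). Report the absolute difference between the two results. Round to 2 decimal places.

Sorted: 1.8, 5.7, 8.0, 15.4, 16.2, 17.8, 18.8, 20.1, 27.6, 30.1, 30.2, 31.1.
n = 12.
(a) r = 4.3; between ranks 4 (15.4) and 5 (16.2): 15.64.
(b) r = 3.9; between ranks 3 (8.0) and 4 (15.4): 14.66.
|15.64 − 14.66| = 0.98.

0.98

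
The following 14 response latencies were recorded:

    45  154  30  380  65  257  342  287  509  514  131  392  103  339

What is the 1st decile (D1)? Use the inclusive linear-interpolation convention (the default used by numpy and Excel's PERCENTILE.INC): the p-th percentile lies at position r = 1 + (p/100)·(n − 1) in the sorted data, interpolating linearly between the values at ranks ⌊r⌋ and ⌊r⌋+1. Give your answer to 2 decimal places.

Sorted: 30, 45, 65, 103, 131, 154, 257, 287, 339, 342, 380, 392, 509, 514.
n = 14.
r = 1 + (10/100)·(14 − 1) = 1 + 1.3 = 2.3.
Rank 2 is 45 and rank 3 is 65.
Interpolate: 45 + 0.3·(65 − 45) = 45 + 0.3·20 = 51.

51.00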